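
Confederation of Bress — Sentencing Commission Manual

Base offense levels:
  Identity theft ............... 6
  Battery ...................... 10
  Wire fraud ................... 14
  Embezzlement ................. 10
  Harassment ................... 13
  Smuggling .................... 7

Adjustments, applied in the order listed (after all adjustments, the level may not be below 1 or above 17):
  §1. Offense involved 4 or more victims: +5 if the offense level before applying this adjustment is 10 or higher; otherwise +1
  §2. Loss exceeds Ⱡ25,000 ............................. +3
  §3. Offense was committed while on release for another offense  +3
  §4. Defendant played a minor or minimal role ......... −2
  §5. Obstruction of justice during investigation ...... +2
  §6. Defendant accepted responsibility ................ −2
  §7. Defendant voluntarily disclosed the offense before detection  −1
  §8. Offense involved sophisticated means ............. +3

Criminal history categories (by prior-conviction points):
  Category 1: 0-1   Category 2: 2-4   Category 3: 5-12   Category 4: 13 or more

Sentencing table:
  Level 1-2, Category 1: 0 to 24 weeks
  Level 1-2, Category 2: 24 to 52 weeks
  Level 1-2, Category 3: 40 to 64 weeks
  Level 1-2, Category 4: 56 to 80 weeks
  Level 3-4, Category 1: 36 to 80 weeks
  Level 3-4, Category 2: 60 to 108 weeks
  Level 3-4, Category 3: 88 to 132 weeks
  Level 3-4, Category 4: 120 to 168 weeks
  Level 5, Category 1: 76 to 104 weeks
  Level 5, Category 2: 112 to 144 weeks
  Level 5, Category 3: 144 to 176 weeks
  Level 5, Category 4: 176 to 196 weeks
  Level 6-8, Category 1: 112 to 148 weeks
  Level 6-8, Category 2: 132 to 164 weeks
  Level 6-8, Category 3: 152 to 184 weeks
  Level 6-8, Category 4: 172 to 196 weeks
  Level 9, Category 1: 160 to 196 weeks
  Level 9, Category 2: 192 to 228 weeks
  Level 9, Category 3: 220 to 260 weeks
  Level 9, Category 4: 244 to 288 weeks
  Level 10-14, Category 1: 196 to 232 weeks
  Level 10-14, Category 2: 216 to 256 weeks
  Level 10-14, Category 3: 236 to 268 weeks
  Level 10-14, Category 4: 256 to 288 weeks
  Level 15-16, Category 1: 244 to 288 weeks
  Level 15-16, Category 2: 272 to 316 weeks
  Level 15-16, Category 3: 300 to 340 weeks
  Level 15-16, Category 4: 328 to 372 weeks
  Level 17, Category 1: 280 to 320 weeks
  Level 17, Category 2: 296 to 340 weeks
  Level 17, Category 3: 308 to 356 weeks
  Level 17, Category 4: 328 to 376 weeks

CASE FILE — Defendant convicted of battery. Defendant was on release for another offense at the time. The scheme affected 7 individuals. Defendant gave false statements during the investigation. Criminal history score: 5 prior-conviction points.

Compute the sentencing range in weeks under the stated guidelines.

308-356 weeks

Base offense level for battery: 10.
§1 applies (level before this adjustment is 10 ≥ 10, so +5): 10 + 5 = 15.
§3 applies: 15 + 3 = 18.
§5 applies: 18 + 2 = 20.
§6 does not apply.
Level 20 exceeds the maximum of 17; capped at 17.
Final offense level: 17.
Criminal history: 5 prior points → Category 3 (5-12).
Level 17 falls in the 17 band.
Grid: Level 17 × Category 3 = 308-356 weeks.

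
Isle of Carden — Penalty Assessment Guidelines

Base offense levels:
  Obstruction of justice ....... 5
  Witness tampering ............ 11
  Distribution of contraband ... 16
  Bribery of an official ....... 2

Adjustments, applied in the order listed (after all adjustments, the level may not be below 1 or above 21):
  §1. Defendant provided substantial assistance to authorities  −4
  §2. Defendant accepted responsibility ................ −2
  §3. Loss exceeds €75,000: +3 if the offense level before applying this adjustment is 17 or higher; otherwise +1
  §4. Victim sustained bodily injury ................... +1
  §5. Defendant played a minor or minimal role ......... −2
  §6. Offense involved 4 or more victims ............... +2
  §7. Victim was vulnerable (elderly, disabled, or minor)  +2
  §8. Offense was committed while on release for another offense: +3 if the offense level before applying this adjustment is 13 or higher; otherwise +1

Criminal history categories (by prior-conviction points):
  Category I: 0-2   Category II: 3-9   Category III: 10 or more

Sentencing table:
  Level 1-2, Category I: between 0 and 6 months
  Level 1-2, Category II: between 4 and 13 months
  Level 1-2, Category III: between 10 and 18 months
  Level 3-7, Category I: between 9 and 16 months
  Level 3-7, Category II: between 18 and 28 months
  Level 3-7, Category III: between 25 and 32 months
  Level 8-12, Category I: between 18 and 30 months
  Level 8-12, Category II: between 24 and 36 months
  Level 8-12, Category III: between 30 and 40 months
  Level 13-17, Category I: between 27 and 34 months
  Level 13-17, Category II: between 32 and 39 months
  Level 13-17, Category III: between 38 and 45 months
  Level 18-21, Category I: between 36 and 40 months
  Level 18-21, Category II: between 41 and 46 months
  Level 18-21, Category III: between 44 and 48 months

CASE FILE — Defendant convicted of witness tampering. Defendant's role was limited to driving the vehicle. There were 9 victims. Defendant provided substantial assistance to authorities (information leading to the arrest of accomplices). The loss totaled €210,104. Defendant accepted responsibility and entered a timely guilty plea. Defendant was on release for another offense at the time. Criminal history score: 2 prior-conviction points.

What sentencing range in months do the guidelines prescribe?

Base offense level for witness tampering: 11.
§1 applies: 11 − 4 = 7.
§2 applies: 7 − 2 = 5.
§3 applies (level before this adjustment is 5 < 17, so +1): 5 + 1 = 6.
§5 applies: 6 − 2 = 4.
§6 applies: 4 + 2 = 6.
§7 does not apply.
§8 applies (level before this adjustment is 6 < 13, so +1): 6 + 1 = 7.
Final offense level: 7.
Criminal history: 2 prior points → Category I (0-2).
Level 7 falls in the 3-7 band.
Grid: Level 3-7 × Category I = 9-16 months.

9-16 months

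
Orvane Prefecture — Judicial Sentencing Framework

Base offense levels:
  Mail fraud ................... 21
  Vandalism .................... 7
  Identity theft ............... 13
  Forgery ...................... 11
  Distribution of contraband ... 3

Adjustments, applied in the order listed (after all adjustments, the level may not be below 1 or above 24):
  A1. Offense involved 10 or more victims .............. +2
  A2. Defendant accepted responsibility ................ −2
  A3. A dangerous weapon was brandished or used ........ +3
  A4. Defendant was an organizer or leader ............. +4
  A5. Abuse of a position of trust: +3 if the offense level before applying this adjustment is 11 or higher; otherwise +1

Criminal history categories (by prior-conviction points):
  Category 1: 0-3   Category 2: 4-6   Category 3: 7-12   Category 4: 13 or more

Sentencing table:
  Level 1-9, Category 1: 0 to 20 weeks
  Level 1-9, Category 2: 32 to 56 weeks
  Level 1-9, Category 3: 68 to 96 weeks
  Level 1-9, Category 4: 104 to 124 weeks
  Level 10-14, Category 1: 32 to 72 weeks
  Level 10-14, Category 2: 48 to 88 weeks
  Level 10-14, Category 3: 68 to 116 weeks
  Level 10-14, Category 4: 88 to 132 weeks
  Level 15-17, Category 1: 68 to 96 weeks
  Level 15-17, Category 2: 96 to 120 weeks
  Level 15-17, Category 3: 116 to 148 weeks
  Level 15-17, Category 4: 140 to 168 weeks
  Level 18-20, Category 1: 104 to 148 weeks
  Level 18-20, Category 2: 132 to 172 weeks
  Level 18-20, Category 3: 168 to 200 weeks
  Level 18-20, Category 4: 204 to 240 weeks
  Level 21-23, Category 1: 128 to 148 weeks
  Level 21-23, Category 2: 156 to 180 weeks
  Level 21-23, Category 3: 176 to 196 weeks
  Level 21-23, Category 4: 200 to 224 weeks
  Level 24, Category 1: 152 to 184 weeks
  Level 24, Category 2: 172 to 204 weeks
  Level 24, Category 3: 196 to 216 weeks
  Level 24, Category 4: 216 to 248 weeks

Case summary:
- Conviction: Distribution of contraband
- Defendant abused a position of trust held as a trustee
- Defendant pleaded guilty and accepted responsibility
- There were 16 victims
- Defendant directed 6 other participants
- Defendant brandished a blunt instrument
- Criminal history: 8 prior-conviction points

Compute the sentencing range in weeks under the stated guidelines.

Base offense level for distribution of contraband: 3.
A1 applies: 3 + 2 = 5.
A2 applies: 5 − 2 = 3.
A3 applies: 3 + 3 = 6.
A4 applies: 6 + 4 = 10.
A5 applies (level before this adjustment is 10 < 11, so +1): 10 + 1 = 11.
Final offense level: 11.
Criminal history: 8 prior points → Category 3 (7-12).
Level 11 falls in the 10-14 band.
Grid: Level 10-14 × Category 3 = 68-116 weeks.

68-116 weeks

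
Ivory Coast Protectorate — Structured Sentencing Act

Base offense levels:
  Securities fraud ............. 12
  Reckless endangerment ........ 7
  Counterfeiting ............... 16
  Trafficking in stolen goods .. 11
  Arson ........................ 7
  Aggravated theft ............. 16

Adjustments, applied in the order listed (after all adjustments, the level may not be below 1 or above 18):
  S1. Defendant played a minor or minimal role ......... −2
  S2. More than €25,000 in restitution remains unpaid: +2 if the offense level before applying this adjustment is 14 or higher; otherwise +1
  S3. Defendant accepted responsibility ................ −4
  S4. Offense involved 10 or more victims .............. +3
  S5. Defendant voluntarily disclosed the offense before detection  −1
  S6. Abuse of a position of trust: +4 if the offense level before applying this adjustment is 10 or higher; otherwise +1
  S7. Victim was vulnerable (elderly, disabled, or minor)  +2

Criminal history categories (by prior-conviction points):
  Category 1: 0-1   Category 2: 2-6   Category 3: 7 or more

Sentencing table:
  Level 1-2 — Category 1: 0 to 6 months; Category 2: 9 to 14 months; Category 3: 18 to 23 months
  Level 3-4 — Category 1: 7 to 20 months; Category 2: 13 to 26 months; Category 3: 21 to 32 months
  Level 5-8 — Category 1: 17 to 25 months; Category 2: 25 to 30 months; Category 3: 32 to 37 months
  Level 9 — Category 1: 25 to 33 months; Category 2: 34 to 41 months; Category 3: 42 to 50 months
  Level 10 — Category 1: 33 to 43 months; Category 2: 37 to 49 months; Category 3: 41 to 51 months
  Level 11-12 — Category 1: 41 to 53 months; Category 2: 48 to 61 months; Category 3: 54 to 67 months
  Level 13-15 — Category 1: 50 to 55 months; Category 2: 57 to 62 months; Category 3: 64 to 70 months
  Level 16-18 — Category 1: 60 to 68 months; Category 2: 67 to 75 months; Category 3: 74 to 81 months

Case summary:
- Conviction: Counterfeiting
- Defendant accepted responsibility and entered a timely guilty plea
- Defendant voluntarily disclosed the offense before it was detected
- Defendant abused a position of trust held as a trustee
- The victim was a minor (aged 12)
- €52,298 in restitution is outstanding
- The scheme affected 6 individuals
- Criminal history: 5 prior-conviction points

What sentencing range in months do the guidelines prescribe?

67-75 months

Base offense level for counterfeiting: 16.
S1 does not apply.
S2 applies (level before this adjustment is 16 ≥ 14, so +2): 16 + 2 = 18.
S3 applies: 18 − 4 = 14.
S4 does not apply.
S5 applies: 14 − 1 = 13.
S6 applies (level before this adjustment is 13 ≥ 10, so +4): 13 + 4 = 17.
S7 applies: 17 + 2 = 19.
Level 19 exceeds the maximum of 18; capped at 18.
Final offense level: 18.
Criminal history: 5 prior points → Category 2 (2-6).
Level 18 falls in the 16-18 band.
Grid: Level 16-18 × Category 2 = 67-75 months.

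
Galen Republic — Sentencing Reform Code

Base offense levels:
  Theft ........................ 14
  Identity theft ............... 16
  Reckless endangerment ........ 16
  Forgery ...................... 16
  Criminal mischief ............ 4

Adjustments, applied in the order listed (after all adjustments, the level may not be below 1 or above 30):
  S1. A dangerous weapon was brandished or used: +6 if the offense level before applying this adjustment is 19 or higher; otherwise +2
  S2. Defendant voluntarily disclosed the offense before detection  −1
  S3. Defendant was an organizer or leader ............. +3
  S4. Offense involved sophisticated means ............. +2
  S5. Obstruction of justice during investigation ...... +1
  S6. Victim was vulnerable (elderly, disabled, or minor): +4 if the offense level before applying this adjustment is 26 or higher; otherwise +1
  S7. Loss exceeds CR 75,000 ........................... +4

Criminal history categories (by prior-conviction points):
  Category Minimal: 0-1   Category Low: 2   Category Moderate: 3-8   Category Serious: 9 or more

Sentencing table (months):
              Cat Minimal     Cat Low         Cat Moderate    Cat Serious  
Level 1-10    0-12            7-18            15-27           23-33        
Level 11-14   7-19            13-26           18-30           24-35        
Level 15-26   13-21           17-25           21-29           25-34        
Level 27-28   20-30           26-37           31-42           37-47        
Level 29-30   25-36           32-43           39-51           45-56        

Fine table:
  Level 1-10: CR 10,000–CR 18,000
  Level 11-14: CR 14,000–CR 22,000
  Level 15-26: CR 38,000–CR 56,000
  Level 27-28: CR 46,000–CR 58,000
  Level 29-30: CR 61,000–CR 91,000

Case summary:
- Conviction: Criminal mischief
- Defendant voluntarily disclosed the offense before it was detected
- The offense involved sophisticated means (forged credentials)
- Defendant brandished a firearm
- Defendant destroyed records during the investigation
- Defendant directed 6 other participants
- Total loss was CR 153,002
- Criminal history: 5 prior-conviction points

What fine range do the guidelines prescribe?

Base offense level for criminal mischief: 4.
S1 applies (level before this adjustment is 4 < 19, so +2): 4 + 2 = 6.
S2 applies: 6 − 1 = 5.
S3 applies: 5 + 3 = 8.
S4 applies: 8 + 2 = 10.
S5 applies: 10 + 1 = 11.
S6 does not apply.
S7 applies: 11 + 4 = 15.
Final offense level: 15.
Level 15 falls in the 15-26 band.
Fine table: Level 15-26 → CR 38,000–CR 56,000.

CR 38,000–CR 56,000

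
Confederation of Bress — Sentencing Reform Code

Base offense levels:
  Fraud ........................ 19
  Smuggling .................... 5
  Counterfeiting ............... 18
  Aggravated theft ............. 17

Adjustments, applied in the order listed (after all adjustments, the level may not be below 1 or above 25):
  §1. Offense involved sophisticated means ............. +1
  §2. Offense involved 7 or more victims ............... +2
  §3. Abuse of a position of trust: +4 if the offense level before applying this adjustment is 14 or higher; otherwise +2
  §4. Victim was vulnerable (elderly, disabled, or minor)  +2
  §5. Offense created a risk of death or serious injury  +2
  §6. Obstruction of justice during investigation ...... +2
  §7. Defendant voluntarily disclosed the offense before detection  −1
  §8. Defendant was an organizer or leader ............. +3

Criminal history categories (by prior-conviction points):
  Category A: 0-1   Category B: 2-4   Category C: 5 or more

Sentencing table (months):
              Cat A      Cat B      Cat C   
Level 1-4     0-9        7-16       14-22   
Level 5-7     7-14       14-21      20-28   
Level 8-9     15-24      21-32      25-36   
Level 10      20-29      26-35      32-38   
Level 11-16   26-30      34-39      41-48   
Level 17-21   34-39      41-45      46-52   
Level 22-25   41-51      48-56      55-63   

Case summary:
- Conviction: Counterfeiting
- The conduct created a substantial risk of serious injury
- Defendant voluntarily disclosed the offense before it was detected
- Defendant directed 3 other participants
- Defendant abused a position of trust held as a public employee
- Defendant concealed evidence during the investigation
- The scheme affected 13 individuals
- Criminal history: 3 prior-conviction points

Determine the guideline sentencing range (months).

Base offense level for counterfeiting: 18.
§2 applies: 18 + 2 = 20.
§3 applies (level before this adjustment is 20 ≥ 14, so +4): 20 + 4 = 24.
§4 does not apply.
§5 applies: 24 + 2 = 26.
§6 applies: 26 + 2 = 28.
§7 applies: 28 − 1 = 27.
§8 applies: 27 + 3 = 30.
Level 30 exceeds the maximum of 25; capped at 25.
Final offense level: 25.
Criminal history: 3 prior points → Category B (2-4).
Level 25 falls in the 22-25 band.
Grid: Level 22-25 × Category B = 48-56 months.

48-56 months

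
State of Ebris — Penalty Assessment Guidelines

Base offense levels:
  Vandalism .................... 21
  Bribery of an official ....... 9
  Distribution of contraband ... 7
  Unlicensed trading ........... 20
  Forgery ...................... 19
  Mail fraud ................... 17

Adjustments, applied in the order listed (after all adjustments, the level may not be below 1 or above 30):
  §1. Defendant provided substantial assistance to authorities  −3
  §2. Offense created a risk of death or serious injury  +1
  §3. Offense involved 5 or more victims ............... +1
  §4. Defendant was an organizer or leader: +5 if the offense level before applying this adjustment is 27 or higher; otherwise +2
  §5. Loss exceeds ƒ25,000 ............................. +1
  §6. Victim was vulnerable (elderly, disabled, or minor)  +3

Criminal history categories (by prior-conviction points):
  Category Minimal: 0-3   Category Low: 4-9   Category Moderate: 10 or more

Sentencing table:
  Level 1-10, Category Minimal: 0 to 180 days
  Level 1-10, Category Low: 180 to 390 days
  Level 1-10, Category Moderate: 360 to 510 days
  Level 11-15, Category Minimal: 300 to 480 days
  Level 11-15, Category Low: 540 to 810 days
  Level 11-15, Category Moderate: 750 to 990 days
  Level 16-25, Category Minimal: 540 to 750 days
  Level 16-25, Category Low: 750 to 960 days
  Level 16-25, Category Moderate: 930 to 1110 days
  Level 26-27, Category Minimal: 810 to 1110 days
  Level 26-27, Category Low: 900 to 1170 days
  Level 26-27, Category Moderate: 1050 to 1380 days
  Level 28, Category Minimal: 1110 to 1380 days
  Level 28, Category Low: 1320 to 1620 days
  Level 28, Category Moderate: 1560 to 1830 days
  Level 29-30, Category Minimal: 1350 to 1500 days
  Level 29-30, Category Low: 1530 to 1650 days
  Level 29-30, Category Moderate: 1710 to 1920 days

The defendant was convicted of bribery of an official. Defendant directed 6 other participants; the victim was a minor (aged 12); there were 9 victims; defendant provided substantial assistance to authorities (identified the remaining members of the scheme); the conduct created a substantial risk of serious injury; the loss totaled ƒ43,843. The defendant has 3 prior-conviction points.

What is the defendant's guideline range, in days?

300-480 days

Base offense level for bribery of an official: 9.
§1 applies: 9 − 3 = 6.
§2 applies: 6 + 1 = 7.
§3 applies: 7 + 1 = 8.
§4 applies (level before this adjustment is 8 < 27, so +2): 8 + 2 = 10.
§5 applies: 10 + 1 = 11.
§6 applies: 11 + 3 = 14.
Final offense level: 14.
Criminal history: 3 prior points → Category Minimal (0-3).
Level 14 falls in the 11-15 band.
Grid: Level 11-15 × Category Minimal = 300-480 days.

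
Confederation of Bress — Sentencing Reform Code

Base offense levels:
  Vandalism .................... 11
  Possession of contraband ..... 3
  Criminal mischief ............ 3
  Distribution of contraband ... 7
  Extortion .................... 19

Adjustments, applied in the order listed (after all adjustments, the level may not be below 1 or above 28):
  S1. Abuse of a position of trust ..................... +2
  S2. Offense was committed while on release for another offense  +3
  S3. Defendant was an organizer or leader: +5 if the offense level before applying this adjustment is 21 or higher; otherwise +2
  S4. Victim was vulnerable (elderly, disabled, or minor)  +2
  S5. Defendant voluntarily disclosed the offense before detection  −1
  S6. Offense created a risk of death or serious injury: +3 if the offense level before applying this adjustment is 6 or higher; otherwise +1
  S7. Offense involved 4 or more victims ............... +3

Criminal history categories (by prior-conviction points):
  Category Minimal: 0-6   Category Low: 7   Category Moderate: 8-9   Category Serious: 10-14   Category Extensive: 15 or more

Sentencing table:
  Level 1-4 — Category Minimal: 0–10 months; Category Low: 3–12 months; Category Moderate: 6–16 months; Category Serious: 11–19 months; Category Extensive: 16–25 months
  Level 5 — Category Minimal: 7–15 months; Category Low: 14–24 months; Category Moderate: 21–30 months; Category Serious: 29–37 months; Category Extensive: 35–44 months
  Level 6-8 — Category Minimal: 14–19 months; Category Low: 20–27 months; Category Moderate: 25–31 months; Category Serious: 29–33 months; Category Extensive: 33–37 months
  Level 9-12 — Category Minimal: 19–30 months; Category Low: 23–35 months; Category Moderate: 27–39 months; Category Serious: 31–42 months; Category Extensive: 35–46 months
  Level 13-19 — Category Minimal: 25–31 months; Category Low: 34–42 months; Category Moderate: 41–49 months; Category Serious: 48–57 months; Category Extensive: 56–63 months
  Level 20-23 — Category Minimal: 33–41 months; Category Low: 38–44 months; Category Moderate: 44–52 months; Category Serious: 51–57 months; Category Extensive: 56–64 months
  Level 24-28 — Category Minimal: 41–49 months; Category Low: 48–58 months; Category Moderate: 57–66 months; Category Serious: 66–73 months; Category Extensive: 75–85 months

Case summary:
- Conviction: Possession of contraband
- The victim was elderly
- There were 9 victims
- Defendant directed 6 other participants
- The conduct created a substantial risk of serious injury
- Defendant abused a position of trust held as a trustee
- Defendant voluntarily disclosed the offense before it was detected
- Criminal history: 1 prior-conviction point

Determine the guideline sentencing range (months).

25-31 months

Base offense level for possession of contraband: 3.
S1 applies: 3 + 2 = 5.
S3 applies (level before this adjustment is 5 < 21, so +2): 5 + 2 = 7.
S4 applies: 7 + 2 = 9.
S5 applies: 9 − 1 = 8.
S6 applies (level before this adjustment is 8 ≥ 6, so +3): 8 + 3 = 11.
S7 applies: 11 + 3 = 14.
Final offense level: 14.
Criminal history: 1 prior point → Category Minimal (0-6).
Level 14 falls in the 13-19 band.
Grid: Level 13-19 × Category Minimal = 25-31 months.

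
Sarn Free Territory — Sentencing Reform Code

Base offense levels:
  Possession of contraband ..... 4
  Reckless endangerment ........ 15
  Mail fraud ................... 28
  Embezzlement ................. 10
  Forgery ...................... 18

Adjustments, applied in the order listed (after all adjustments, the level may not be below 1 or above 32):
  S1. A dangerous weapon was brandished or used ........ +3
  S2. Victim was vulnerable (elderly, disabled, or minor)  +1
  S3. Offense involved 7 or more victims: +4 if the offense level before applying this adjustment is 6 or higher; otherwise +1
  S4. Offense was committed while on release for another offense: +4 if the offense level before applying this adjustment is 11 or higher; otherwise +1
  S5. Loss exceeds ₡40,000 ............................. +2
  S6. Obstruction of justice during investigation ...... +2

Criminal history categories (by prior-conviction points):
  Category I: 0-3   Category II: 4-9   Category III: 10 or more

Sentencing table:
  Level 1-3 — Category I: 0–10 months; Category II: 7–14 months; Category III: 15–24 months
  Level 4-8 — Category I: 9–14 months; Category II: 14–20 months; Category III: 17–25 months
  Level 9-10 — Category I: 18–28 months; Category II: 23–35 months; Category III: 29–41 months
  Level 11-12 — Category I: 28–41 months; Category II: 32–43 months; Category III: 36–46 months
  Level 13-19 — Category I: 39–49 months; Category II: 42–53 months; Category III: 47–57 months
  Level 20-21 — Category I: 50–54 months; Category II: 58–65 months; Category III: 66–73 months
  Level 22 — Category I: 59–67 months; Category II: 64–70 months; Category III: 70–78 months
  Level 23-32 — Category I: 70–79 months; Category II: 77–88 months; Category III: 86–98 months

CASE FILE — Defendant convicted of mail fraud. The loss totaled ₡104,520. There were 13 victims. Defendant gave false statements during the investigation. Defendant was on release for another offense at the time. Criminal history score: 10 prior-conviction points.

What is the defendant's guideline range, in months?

Base offense level for mail fraud: 28.
S2 does not apply.
S3 applies (level before this adjustment is 28 ≥ 6, so +4): 28 + 4 = 32.
S4 applies (level before this adjustment is 32 ≥ 11, so +4): 32 + 4 = 36.
S5 applies: 36 + 2 = 38.
S6 applies: 38 + 2 = 40.
Level 40 exceeds the maximum of 32; capped at 32.
Final offense level: 32.
Criminal history: 10 prior points → Category III (10+).
Level 32 falls in the 23-32 band.
Grid: Level 23-32 × Category III = 86-98 months.

86-98 months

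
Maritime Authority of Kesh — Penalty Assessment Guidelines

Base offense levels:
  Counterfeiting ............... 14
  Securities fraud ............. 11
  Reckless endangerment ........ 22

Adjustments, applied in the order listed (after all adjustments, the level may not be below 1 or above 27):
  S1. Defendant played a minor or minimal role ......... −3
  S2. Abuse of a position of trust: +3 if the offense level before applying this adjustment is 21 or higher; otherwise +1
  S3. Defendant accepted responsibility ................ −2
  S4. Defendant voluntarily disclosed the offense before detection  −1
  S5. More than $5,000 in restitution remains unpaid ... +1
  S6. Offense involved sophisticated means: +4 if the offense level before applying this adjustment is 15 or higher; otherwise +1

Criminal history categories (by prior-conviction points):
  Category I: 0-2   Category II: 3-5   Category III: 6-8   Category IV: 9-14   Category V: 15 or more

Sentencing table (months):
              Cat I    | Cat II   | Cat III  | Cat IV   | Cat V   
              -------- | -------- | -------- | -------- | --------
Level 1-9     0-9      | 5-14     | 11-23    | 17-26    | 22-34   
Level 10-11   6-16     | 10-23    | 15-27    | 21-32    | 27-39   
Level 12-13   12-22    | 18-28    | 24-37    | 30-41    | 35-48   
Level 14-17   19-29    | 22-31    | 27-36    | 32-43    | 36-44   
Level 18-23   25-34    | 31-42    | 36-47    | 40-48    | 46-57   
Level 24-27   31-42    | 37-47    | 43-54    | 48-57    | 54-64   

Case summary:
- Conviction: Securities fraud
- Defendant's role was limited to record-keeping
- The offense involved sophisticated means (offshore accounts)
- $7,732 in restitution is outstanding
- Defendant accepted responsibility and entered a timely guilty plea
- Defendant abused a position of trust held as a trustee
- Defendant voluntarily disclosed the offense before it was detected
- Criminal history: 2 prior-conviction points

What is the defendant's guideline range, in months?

Base offense level for securities fraud: 11.
S1 applies: 11 − 3 = 8.
S2 applies (level before this adjustment is 8 < 21, so +1): 8 + 1 = 9.
S3 applies: 9 − 2 = 7.
S4 applies: 7 − 1 = 6.
S5 applies: 6 + 1 = 7.
S6 applies (level before this adjustment is 7 < 15, so +1): 7 + 1 = 8.
Final offense level: 8.
Criminal history: 2 prior points → Category I (0-2).
Level 8 falls in the 1-9 band.
Grid: Level 1-9 × Category I = 0-9 months.

0-9 months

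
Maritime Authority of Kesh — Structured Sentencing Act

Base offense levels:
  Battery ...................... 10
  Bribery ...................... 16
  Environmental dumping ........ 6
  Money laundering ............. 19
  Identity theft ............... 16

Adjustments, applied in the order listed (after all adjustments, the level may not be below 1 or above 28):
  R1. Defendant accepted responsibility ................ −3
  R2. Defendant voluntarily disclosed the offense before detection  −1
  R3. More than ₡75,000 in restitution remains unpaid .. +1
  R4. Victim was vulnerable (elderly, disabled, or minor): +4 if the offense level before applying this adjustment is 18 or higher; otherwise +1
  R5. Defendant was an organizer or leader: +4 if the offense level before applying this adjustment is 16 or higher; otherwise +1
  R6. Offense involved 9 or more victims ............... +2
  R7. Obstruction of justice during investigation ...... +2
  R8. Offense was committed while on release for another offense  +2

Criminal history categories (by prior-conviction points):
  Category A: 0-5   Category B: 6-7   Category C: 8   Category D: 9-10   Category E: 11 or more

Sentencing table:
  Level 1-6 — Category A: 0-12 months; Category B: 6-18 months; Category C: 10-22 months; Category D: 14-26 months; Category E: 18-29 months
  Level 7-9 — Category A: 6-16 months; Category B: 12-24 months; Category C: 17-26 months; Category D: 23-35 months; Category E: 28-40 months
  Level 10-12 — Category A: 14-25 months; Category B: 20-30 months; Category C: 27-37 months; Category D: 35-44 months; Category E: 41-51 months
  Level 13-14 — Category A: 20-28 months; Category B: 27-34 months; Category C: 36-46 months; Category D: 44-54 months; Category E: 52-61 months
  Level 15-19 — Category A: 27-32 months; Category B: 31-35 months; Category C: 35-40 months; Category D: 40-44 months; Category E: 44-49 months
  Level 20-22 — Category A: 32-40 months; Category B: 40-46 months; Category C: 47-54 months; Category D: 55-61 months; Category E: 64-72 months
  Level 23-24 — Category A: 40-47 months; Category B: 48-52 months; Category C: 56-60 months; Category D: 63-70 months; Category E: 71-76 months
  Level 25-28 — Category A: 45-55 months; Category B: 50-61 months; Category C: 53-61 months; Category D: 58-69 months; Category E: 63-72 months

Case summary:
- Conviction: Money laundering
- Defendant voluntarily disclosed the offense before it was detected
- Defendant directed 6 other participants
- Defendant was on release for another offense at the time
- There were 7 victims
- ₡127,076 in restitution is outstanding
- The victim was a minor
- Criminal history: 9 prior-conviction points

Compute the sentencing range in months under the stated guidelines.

Base offense level for money laundering: 19.
R1 does not apply.
R2 applies: 19 − 1 = 18.
R3 applies: 18 + 1 = 19.
R4 applies (level before this adjustment is 19 ≥ 18, so +4): 19 + 4 = 23.
R5 applies (level before this adjustment is 23 ≥ 16, so +4): 23 + 4 = 27.
R8 applies: 27 + 2 = 29.
Level 29 exceeds the maximum of 28; capped at 28.
Final offense level: 28.
Criminal history: 9 prior points → Category D (9-10).
Level 28 falls in the 25-28 band.
Grid: Level 25-28 × Category D = 58-69 months.

58-69 months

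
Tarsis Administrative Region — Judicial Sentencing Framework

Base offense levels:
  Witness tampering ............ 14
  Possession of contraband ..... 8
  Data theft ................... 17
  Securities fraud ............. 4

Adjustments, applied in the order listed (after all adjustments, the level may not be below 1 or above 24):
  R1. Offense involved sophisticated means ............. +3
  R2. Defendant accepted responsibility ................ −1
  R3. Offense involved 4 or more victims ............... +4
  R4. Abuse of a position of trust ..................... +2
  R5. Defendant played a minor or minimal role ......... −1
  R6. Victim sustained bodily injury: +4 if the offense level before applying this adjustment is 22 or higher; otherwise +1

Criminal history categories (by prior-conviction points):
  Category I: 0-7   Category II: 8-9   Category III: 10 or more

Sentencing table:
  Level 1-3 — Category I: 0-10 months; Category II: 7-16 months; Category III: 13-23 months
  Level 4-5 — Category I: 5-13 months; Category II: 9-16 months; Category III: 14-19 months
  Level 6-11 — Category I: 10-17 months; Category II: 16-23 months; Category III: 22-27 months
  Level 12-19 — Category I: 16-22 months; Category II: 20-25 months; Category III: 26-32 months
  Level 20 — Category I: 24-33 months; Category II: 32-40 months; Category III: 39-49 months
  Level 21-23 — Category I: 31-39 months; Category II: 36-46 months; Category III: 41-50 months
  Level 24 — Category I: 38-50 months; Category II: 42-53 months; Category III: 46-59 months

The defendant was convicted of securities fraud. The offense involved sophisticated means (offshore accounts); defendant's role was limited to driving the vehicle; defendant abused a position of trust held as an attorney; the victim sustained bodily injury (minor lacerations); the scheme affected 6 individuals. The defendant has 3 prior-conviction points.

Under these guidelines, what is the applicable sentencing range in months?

Base offense level for securities fraud: 4.
R1 applies: 4 + 3 = 7.
R2 does not apply.
R3 applies: 7 + 4 = 11.
R4 applies: 11 + 2 = 13.
R5 applies: 13 − 1 = 12.
R6 applies (level before this adjustment is 12 < 22, so +1): 12 + 1 = 13.
Final offense level: 13.
Criminal history: 3 prior points → Category I (0-7).
Level 13 falls in the 12-19 band.
Grid: Level 12-19 × Category I = 16-22 months.

16-22 months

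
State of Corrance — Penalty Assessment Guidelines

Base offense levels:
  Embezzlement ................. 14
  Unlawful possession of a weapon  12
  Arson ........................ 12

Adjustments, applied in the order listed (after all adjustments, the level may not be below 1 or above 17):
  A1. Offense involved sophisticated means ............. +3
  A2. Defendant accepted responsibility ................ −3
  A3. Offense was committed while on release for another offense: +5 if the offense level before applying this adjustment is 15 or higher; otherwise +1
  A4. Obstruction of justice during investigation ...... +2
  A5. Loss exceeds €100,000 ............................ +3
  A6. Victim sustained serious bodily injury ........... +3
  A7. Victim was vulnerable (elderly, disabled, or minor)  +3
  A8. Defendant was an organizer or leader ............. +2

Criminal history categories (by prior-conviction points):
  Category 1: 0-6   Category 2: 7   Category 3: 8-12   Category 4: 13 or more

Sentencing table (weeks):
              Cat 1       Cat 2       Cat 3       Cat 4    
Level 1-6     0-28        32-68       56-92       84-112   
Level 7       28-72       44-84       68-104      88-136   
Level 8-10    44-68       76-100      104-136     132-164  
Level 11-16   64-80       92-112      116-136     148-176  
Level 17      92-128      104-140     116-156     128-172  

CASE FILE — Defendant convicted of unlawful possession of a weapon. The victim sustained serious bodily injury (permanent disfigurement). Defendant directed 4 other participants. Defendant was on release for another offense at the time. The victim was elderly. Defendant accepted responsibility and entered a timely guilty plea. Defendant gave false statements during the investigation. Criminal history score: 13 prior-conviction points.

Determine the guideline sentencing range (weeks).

Base offense level for unlawful possession of a weapon: 12.
A2 applies: 12 − 3 = 9.
A3 applies (level before this adjustment is 9 < 15, so +1): 9 + 1 = 10.
A4 applies: 10 + 2 = 12.
A6 applies: 12 + 3 = 15.
A7 applies: 15 + 3 = 18.
A8 applies: 18 + 2 = 20.
Level 20 exceeds the maximum of 17; capped at 17.
Final offense level: 17.
Criminal history: 13 prior points → Category 4 (13+).
Level 17 falls in the 17 band.
Grid: Level 17 × Category 4 = 128-172 weeks.

128-172 weeks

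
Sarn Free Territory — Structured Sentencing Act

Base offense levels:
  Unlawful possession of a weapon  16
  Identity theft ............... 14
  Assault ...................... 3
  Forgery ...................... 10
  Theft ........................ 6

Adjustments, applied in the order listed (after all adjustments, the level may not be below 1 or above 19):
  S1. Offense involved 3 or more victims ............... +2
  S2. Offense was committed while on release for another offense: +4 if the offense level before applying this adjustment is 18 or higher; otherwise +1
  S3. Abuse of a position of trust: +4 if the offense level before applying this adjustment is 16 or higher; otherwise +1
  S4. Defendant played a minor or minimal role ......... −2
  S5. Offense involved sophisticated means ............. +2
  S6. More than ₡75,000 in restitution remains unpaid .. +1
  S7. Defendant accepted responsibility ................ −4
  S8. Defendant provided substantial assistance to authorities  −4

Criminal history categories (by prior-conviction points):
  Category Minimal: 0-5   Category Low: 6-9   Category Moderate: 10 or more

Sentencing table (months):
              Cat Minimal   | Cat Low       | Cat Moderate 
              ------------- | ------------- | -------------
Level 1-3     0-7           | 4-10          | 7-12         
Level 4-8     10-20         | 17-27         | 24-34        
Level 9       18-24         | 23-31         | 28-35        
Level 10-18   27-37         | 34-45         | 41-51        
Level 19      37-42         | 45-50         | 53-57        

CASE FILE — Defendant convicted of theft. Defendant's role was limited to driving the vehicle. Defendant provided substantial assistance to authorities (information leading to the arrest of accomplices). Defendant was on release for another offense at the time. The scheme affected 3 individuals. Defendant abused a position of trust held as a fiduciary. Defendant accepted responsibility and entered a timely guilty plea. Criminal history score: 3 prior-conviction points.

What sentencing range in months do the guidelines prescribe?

Base offense level for theft: 6.
S1 applies: 6 + 2 = 8.
S2 applies (level before this adjustment is 8 < 18, so +1): 8 + 1 = 9.
S3 applies (level before this adjustment is 9 < 16, so +1): 9 + 1 = 10.
S4 applies: 10 − 2 = 8.
S5 does not apply.
S7 applies: 8 − 4 = 4.
S8 applies: 4 − 4 = 0.
Level 0 is below the minimum of 1; floored at 1.
Final offense level: 1.
Criminal history: 3 prior points → Category Minimal (0-5).
Level 1 falls in the 1-3 band.
Grid: Level 1-3 × Category Minimal = 0-7 months.

0-7 months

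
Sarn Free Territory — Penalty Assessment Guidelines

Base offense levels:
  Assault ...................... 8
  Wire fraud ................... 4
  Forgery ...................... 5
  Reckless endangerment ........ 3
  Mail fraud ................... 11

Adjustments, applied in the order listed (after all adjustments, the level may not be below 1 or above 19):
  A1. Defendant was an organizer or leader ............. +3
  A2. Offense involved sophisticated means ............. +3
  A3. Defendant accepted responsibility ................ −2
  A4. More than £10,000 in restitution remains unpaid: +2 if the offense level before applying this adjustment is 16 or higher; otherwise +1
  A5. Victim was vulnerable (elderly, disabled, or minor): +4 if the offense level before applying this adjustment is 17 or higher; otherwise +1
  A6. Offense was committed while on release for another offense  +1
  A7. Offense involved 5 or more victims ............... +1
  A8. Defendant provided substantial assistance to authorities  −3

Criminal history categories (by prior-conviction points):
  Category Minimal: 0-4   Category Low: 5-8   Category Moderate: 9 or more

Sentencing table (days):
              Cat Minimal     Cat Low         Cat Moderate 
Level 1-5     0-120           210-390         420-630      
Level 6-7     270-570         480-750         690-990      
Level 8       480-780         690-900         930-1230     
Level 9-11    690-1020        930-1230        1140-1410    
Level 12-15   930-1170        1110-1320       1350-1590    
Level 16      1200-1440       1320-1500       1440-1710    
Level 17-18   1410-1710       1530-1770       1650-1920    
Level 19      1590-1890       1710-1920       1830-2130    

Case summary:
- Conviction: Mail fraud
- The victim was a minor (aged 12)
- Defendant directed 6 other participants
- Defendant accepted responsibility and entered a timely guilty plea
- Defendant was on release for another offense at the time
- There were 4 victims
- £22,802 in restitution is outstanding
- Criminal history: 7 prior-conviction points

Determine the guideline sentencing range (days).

Base offense level for mail fraud: 11.
A1 applies: 11 + 3 = 14.
A3 applies: 14 − 2 = 12.
A4 applies (level before this adjustment is 12 < 16, so +1): 12 + 1 = 13.
A5 applies (level before this adjustment is 13 < 17, so +1): 13 + 1 = 14.
A6 applies: 14 + 1 = 15.
A7 does not apply.
A8 does not apply.
Final offense level: 15.
Criminal history: 7 prior points → Category Low (5-8).
Level 15 falls in the 12-15 band.
Grid: Level 12-15 × Category Low = 1110-1320 days.

1110-1320 days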